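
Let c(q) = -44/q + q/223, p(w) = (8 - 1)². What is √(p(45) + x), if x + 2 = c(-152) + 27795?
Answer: √1999268998090/8474 ≈ 166.86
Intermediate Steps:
p(w) = 49 (p(w) = 7² = 49)
c(q) = -44/q + q/223 (c(q) = -44/q + q*(1/223) = -44/q + q/223)
x = 235514559/8474 (x = -2 + ((-44/(-152) + (1/223)*(-152)) + 27795) = -2 + ((-44*(-1/152) - 152/223) + 27795) = -2 + ((11/38 - 152/223) + 27795) = -2 + (-3323/8474 + 27795) = -2 + 235531507/8474 = 235514559/8474 ≈ 27793.)
√(p(45) + x) = √(49 + 235514559/8474) = √(235929785/8474) = √1999268998090/8474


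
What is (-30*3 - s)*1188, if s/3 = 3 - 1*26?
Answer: -24948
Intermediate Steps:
s = -69 (s = 3*(3 - 1*26) = 3*(3 - 26) = 3*(-23) = -69)
(-30*3 - s)*1188 = (-30*3 - 1*(-69))*1188 = (-90 + 69)*1188 = -21*1188 = -24948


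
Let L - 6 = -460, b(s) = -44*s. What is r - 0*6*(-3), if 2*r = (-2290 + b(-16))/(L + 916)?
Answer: -793/462 ≈ -1.7164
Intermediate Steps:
L = -454 (L = 6 - 460 = -454)
r = -793/462 (r = ((-2290 - 44*(-16))/(-454 + 916))/2 = ((-2290 + 704)/462)/2 = (-1586*1/462)/2 = (½)*(-793/231) = -793/462 ≈ -1.7164)
r - 0*6*(-3) = -793/462 - 0*6*(-3) = -793/462 - 0*(-3) = -793/462 - 1*0 = -793/462 + 0 = -793/462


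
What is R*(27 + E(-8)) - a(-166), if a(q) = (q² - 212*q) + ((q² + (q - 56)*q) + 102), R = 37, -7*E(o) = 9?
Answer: -884146/7 ≈ -1.2631e+5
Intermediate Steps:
E(o) = -9/7 (E(o) = -⅐*9 = -9/7)
a(q) = 102 - 212*q + 2*q² + q*(-56 + q) (a(q) = (q² - 212*q) + ((q² + (-56 + q)*q) + 102) = (q² - 212*q) + ((q² + q*(-56 + q)) + 102) = (q² - 212*q) + (102 + q² + q*(-56 + q)) = 102 - 212*q + 2*q² + q*(-56 + q))
R*(27 + E(-8)) - a(-166) = 37*(27 - 9/7) - (102 - 268*(-166) + 3*(-166)²) = 37*(180/7) - (102 + 44488 + 3*27556) = 6660/7 - (102 + 44488 + 82668) = 6660/7 - 1*127258 = 6660/7 - 127258 = -884146/7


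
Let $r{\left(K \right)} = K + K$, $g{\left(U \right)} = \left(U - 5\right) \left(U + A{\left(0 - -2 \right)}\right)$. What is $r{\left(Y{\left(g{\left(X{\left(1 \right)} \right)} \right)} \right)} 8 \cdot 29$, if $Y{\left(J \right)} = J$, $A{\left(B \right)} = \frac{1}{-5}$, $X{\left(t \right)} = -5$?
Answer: $24128$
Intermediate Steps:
$A{\left(B \right)} = - \frac{1}{5}$
$g{\left(U \right)} = \left(-5 + U\right) \left(- \frac{1}{5} + U\right)$ ($g{\left(U \right)} = \left(U - 5\right) \left(U - \frac{1}{5}\right) = \left(-5 + U\right) \left(- \frac{1}{5} + U\right)$)
$r{\left(K \right)} = 2 K$
$r{\left(Y{\left(g{\left(X{\left(1 \right)} \right)} \right)} \right)} 8 \cdot 29 = 2 \left(1 + \left(-5\right)^{2} - -26\right) 8 \cdot 29 = 2 \left(1 + 25 + 26\right) 8 \cdot 29 = 2 \cdot 52 \cdot 8 \cdot 29 = 104 \cdot 8 \cdot 29 = 832 \cdot 29 = 24128$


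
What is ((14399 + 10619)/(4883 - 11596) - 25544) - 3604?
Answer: -27956506/959 ≈ -29152.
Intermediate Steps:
((14399 + 10619)/(4883 - 11596) - 25544) - 3604 = (25018/(-6713) - 25544) - 3604 = (25018*(-1/6713) - 25544) - 3604 = (-3574/959 - 25544) - 3604 = -24500270/959 - 3604 = -27956506/959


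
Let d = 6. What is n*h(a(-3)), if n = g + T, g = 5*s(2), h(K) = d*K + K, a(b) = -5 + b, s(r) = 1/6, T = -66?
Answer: 10948/3 ≈ 3649.3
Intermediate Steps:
s(r) = ⅙
h(K) = 7*K (h(K) = 6*K + K = 7*K)
g = ⅚ (g = 5*(⅙) = ⅚ ≈ 0.83333)
n = -391/6 (n = ⅚ - 66 = -391/6 ≈ -65.167)
n*h(a(-3)) = -2737*(-5 - 3)/6 = -2737*(-8)/6 = -391/6*(-56) = 10948/3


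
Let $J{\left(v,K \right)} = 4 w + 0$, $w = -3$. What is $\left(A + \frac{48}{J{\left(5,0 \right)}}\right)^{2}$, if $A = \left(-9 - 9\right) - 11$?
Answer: $1089$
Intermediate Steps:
$J{\left(v,K \right)} = -12$ ($J{\left(v,K \right)} = 4 \left(-3\right) + 0 = -12 + 0 = -12$)
$A = -29$ ($A = -18 - 11 = -29$)
$\left(A + \frac{48}{J{\left(5,0 \right)}}\right)^{2} = \left(-29 + \frac{48}{-12}\right)^{2} = \left(-29 + 48 \left(- \frac{1}{12}\right)\right)^{2} = \left(-29 - 4\right)^{2} = \left(-33\right)^{2} = 1089$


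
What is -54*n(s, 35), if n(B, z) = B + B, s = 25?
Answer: -2700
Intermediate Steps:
n(B, z) = 2*B
-54*n(s, 35) = -108*25 = -54*50 = -2700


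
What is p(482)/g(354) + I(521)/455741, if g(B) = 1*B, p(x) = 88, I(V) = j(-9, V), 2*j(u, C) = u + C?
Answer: 20097916/80666157 ≈ 0.24915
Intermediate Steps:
j(u, C) = C/2 + u/2 (j(u, C) = (u + C)/2 = (C + u)/2 = C/2 + u/2)
I(V) = -9/2 + V/2 (I(V) = V/2 + (1/2)*(-9) = V/2 - 9/2 = -9/2 + V/2)
g(B) = B
p(482)/g(354) + I(521)/455741 = 88/354 + (-9/2 + (1/2)*521)/455741 = 88*(1/354) + (-9/2 + 521/2)*(1/455741) = 44/177 + 256*(1/455741) = 44/177 + 256/455741 = 20097916/80666157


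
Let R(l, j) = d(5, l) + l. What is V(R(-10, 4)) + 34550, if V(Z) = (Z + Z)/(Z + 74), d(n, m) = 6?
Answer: 1209246/35 ≈ 34550.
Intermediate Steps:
R(l, j) = 6 + l
V(Z) = 2*Z/(74 + Z) (V(Z) = (2*Z)/(74 + Z) = 2*Z/(74 + Z))
V(R(-10, 4)) + 34550 = 2*(6 - 10)/(74 + (6 - 10)) + 34550 = 2*(-4)/(74 - 4) + 34550 = 2*(-4)/70 + 34550 = 2*(-4)*(1/70) + 34550 = -4/35 + 34550 = 1209246/35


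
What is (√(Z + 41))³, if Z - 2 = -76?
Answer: -33*I*√33 ≈ -189.57*I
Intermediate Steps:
Z = -74 (Z = 2 - 76 = -74)
(√(Z + 41))³ = (√(-74 + 41))³ = (√(-33))³ = (I*√33)³ = -33*I*√33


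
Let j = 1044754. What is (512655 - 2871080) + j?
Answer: -1313671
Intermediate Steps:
(512655 - 2871080) + j = (512655 - 2871080) + 1044754 = -2358425 + 1044754 = -1313671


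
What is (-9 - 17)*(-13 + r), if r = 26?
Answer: -338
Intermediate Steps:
(-9 - 17)*(-13 + r) = (-9 - 17)*(-13 + 26) = -26*13 = -338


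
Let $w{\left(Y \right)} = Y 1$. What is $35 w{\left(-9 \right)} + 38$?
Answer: $-277$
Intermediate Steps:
$w{\left(Y \right)} = Y$
$35 w{\left(-9 \right)} + 38 = 35 \left(-9\right) + 38 = -315 + 38 = -277$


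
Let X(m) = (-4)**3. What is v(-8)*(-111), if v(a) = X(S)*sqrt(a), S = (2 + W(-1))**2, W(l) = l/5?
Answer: 14208*I*sqrt(2) ≈ 20093.0*I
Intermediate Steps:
W(l) = l/5 (W(l) = l*(1/5) = l/5)
S = 81/25 (S = (2 + (1/5)*(-1))**2 = (2 - 1/5)**2 = (9/5)**2 = 81/25 ≈ 3.2400)
X(m) = -64
v(a) = -64*sqrt(a)
v(-8)*(-111) = -128*I*sqrt(2)*(-111) = 14208*I*sqrt(2)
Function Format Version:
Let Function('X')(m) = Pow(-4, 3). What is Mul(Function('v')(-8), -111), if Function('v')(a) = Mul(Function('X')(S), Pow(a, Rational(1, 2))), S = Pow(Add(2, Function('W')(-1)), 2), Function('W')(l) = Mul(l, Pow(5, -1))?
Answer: Mul(14208, I, Pow(2, Rational(1, 2))) ≈ Mul(20093., I)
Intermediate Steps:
Function('W')(l) = Mul(Rational(1, 5), l) (Function('W')(l) = Mul(l, Rational(1, 5)) = Mul(Rational(1, 5), l))
S = Rational(81, 25) (S = Pow(Add(2, Mul(Rational(1, 5), -1)), 2) = Pow(Add(2, Rational(-1, 5)), 2) = Pow(Rational(9, 5), 2) = Rational(81, 25) ≈ 3.2400)
Function('X')(m) = -64
Function('v')(a) = Mul(-64, Pow(a, Rational(1, 2)))
Mul(Function('v')(-8), -111) = Mul(Mul(-64, Pow(-8, Rational(1, 2))), -111) = Mul(Mul(-64, Mul(2, I, Pow(2, Rational(1, 2)))), -111) = Mul(Mul(-128, I, Pow(2, Rational(1, 2))), -111) = Mul(14208, I, Pow(2, Rational(1, 2)))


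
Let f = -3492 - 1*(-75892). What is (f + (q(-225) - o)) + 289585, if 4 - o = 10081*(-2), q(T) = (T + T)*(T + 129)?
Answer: 385019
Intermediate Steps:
q(T) = 2*T*(129 + T) (q(T) = (2*T)*(129 + T) = 2*T*(129 + T))
o = 20166 (o = 4 - 10081*(-2) = 4 - 1*(-20162) = 4 + 20162 = 20166)
f = 72400 (f = -3492 + 75892 = 72400)
(f + (q(-225) - o)) + 289585 = (72400 + (2*(-225)*(129 - 225) - 1*20166)) + 289585 = (72400 + (2*(-225)*(-96) - 20166)) + 289585 = (72400 + (43200 - 20166)) + 289585 = (72400 + 23034) + 289585 = 95434 + 289585 = 385019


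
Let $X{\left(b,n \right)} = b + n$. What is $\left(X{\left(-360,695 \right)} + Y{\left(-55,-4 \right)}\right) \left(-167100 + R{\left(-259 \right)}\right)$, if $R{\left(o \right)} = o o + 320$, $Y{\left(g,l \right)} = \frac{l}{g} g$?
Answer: $-33000369$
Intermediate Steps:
$Y{\left(g,l \right)} = l$
$R{\left(o \right)} = 320 + o^{2}$ ($R{\left(o \right)} = o^{2} + 320 = 320 + o^{2}$)
$\left(X{\left(-360,695 \right)} + Y{\left(-55,-4 \right)}\right) \left(-167100 + R{\left(-259 \right)}\right) = \left(\left(-360 + 695\right) - 4\right) \left(-167100 + \left(320 + \left(-259\right)^{2}\right)\right) = \left(335 - 4\right) \left(-167100 + \left(320 + 67081\right)\right) = 331 \left(-167100 + 67401\right) = 331 \left(-99699\right) = -33000369$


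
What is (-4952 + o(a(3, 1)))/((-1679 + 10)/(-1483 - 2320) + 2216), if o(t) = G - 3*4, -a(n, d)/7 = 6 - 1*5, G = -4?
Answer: -18893304/8429117 ≈ -2.2414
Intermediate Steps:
a(n, d) = -7 (a(n, d) = -7*(6 - 1*5) = -7*(6 - 5) = -7*1 = -7)
o(t) = -16 (o(t) = -4 - 3*4 = -4 - 12 = -16)
(-4952 + o(a(3, 1)))/((-1679 + 10)/(-1483 - 2320) + 2216) = (-4952 - 16)/((-1679 + 10)/(-1483 - 2320) + 2216) = -4968/(-1669/(-3803) + 2216) = -4968/(-1669*(-1/3803) + 2216) = -4968/(1669/3803 + 2216) = -4968/8429117/3803 = -4968*3803/8429117 = -18893304/8429117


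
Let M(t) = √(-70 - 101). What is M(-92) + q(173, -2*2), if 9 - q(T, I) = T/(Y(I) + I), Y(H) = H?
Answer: 245/8 + 3*I*√19 ≈ 30.625 + 13.077*I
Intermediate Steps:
q(T, I) = 9 - T/(2*I) (q(T, I) = 9 - T/(I + I) = 9 - T/(2*I))
M(t) = 3*I*√19 (M(t) = √(-171) = 3*I*√19)
M(-92) + q(173, -2*2) = 3*I*√19 + (9 - ½*173/(-2*2)) = 3*I*√19 + (9 - ½*173/(-4)) = 3*I*√19 + (9 - ½*173*(-¼)) = 3*I*√19 + (9 + 173/8) = 3*I*√19 + 245/8 = 245/8 + 3*I*√19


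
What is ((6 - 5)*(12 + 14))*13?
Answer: 338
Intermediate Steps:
((6 - 5)*(12 + 14))*13 = (1*26)*13 = 26*13 = 338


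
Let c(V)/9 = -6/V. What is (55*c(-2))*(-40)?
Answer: -59400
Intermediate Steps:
c(V) = -54/V (c(V) = 9*(-6/V) = -54/V)
(55*c(-2))*(-40) = (55*(-54/(-2)))*(-40) = (55*(-54*(-1/2)))*(-40) = (55*27)*(-40) = 1485*(-40) = -59400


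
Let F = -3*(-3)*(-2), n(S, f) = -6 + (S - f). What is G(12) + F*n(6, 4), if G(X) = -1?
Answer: 71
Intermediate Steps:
n(S, f) = -6 + S - f
F = -18 (F = 9*(-2) = -18)
G(12) + F*n(6, 4) = -1 - 18*(-6 + 6 - 1*4) = -1 - 18*(-6 + 6 - 4) = -1 - 18*(-4) = -1 + 72 = 71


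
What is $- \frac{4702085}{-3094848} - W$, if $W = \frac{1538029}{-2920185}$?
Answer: $\frac{684849039271}{334723285440} \approx 2.046$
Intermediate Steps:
$W = - \frac{1538029}{2920185}$ ($W = 1538029 \left(- \frac{1}{2920185}\right) = - \frac{1538029}{2920185} \approx -0.52669$)
$- \frac{4702085}{-3094848} - W = - \frac{4702085}{-3094848} - - \frac{1538029}{2920185} = \left(-4702085\right) \left(- \frac{1}{3094848}\right) + \frac{1538029}{2920185} = \frac{4702085}{3094848} + \frac{1538029}{2920185} = \frac{684849039271}{334723285440}$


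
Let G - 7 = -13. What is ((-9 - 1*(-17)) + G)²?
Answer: 4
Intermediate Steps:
G = -6 (G = 7 - 13 = -6)
((-9 - 1*(-17)) + G)² = ((-9 - 1*(-17)) - 6)² = ((-9 + 17) - 6)² = (8 - 6)² = 2² = 4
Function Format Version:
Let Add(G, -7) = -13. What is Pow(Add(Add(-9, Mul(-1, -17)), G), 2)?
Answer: 4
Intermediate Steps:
G = -6 (G = Add(7, -13) = -6)
Pow(Add(Add(-9, Mul(-1, -17)), G), 2) = Pow(Add(Add(-9, Mul(-1, -17)), -6), 2) = Pow(Add(Add(-9, 17), -6), 2) = Pow(Add(8, -6), 2) = Pow(2, 2) = 4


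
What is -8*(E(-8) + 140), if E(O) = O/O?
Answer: -1128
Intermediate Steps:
E(O) = 1
-8*(E(-8) + 140) = -8*(1 + 140) = -8*141 = -1128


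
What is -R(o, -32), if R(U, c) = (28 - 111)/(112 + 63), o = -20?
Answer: 83/175 ≈ 0.47429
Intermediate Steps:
R(U, c) = -83/175
-R(o, -32) = -1*(-83/175) = 83/175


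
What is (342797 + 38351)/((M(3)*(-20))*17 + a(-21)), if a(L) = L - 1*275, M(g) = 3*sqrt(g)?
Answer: 7051238/189599 - 24298185*sqrt(3)/189599 ≈ -184.78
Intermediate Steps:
a(L) = -275 + L (a(L) = L - 275 = -275 + L)
(342797 + 38351)/((M(3)*(-20))*17 + a(-21)) = (342797 + 38351)/(((3*sqrt(3))*(-20))*17 + (-275 - 21)) = 381148/(-60*sqrt(3)*17 - 296) = 381148/(-1020*sqrt(3) - 296) = 381148/(-296 - 1020*sqrt(3))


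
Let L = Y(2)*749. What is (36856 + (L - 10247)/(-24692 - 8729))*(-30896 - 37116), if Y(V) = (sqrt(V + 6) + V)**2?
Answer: -83774844367620/33421 + 407527904*sqrt(2)/33421 ≈ -2.5066e+9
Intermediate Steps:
Y(V) = (V + sqrt(6 + V))**2 (Y(V) = (sqrt(6 + V) + V)**2 = (V + sqrt(6 + V))**2)
L = 749*(2 + 2*sqrt(2))**2 (L = (2 + sqrt(6 + 2))**2*749 = (2 + sqrt(8))**2*749 = (2 + 2*sqrt(2))**2*749 = 749*(2 + 2*sqrt(2))**2 ≈ 17462.)
(36856 + (L - 10247)/(-24692 - 8729))*(-30896 - 37116) = (36856 + ((8988 + 5992*sqrt(2)) - 10247)/(-24692 - 8729))*(-30896 - 37116) = (36856 + (-1259 + 5992*sqrt(2))/(-33421))*(-68012) = (36856 + (-1259 + 5992*sqrt(2))*(-1/33421))*(-68012) = (36856 + (1259/33421 - 5992*sqrt(2)/33421))*(-68012) = (1231765635/33421 - 5992*sqrt(2)/33421)*(-68012) = -83774844367620/33421 + 407527904*sqrt(2)/33421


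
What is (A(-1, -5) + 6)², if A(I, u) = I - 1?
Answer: 16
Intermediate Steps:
A(I, u) = -1 + I
(A(-1, -5) + 6)² = ((-1 - 1) + 6)² = (-2 + 6)² = 4² = 16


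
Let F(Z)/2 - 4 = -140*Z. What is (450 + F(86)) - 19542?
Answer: -43164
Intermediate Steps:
F(Z) = 8 - 280*Z (F(Z) = 8 + 2*(-140*Z) = 8 - 280*Z)
(450 + F(86)) - 19542 = (450 + (8 - 280*86)) - 19542 = (450 + (8 - 24080)) - 19542 = (450 - 24072) - 19542 = -23622 - 19542 = -43164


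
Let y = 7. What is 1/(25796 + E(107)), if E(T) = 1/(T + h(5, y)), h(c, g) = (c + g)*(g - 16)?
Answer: 1/25795 ≈ 3.8767e-5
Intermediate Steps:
h(c, g) = (-16 + g)*(c + g) (h(c, g) = (c + g)*(-16 + g) = (-16 + g)*(c + g))
E(T) = 1/(-108 + T) (E(T) = 1/(T + (7**2 - 16*5 - 16*7 + 5*7)) = 1/(T + (49 - 80 - 112 + 35)) = 1/(T - 108) = 1/(-108 + T))
1/(25796 + E(107)) = 1/(25796 + 1/(-108 + 107)) = 1/(25796 + 1/(-1)) = 1/(25796 - 1) = 1/25795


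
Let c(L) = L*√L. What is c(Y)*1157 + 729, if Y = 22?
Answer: 729 + 25454*√22 ≈ 1.2012e+5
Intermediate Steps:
c(L) = L^(3/2)
c(Y)*1157 + 729 = 22^(3/2)*1157 + 729 = (22*√22)*1157 + 729 = 25454*√22 + 729 = 729 + 25454*√22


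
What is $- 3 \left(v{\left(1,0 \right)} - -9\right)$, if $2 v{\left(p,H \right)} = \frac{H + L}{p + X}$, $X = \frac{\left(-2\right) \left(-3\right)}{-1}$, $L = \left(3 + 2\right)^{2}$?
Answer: $- \frac{39}{2} \approx -19.5$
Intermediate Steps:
$L = 25$ ($L = 5^{2} = 25$)
$X = -6$ ($X = 6 \left(-1\right) = -6$)
$v{\left(p,H \right)} = \frac{25 + H}{2 \left(-6 + p\right)}$ ($v{\left(p,H \right)} = \frac{\left(H + 25\right) \frac{1}{p - 6}}{2} = \frac{\left(25 + H\right) \frac{1}{-6 + p}}{2} = \frac{\frac{1}{-6 + p} \left(25 + H\right)}{2} = \frac{25 + H}{2 \left(-6 + p\right)}$)
$- 3 \left(v{\left(1,0 \right)} - -9\right) = - 3 \left(\frac{25 + 0}{2 \left(-6 + 1\right)} - -9\right) = - 3 \left(\frac{1}{2} \frac{1}{-5} \cdot 25 + 9\right) = - 3 \left(\frac{1}{2} \left(- \frac{1}{5}\right) 25 + 9\right) = - 3 \left(- \frac{5}{2} + 9\right) = \left(-3\right) \frac{13}{2} = - \frac{39}{2}$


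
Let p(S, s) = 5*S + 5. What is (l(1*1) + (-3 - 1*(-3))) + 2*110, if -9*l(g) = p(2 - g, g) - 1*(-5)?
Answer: 655/3 ≈ 218.33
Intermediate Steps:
p(S, s) = 5 + 5*S
l(g) = -20/9 + 5*g/9 (l(g) = -((5 + 5*(2 - g)) - 1*(-5))/9 = -((5 + (10 - 5*g)) + 5)/9 = -((15 - 5*g) + 5)/9 = -(20 - 5*g)/9 = -20/9 + 5*g/9)
(l(1*1) + (-3 - 1*(-3))) + 2*110 = ((-20/9 + 5*(1*1)/9) + (-3 - 1*(-3))) + 2*110 = ((-20/9 + (5/9)*1) + (-3 + 3)) + 220 = ((-20/9 + 5/9) + 0) + 220 = (-5/3 + 0) + 220 = -5/3 + 220 = 655/3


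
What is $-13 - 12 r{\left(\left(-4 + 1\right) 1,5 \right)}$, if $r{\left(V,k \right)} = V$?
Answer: $23$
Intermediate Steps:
$-13 - 12 r{\left(\left(-4 + 1\right) 1,5 \right)} = -13 - 12 \left(-4 + 1\right) 1 = -13 - 12 \left(\left(-3\right) 1\right) = -13 - -36 = -13 + 36 = 23$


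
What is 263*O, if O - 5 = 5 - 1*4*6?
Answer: -3682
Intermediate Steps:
O = -14 (O = 5 + (5 - 1*4*6) = 5 + (5 - 4*6) = 5 + (5 - 24) = 5 - 19 = -14)
263*O = 263*(-14) = -3682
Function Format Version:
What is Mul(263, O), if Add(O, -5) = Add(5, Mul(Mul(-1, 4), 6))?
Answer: -3682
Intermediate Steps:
O = -14 (O = Add(5, Add(5, Mul(Mul(-1, 4), 6))) = Add(5, Add(5, Mul(-4, 6))) = Add(5, Add(5, -24)) = Add(5, -19) = -14)
Mul(263, O) = Mul(263, -14) = -3682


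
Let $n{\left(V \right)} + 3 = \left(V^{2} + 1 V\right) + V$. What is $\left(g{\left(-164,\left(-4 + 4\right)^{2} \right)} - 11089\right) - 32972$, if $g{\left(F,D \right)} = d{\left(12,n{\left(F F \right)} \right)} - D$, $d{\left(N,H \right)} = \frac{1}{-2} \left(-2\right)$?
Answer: $-44060$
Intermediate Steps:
$n{\left(V \right)} = -3 + V^{2} + 2 V$ ($n{\left(V \right)} = -3 + \left(\left(V^{2} + 1 V\right) + V\right) = -3 + \left(\left(V^{2} + V\right) + V\right) = -3 + \left(\left(V + V^{2}\right) + V\right) = -3 + \left(V^{2} + 2 V\right) = -3 + V^{2} + 2 V$)
$d{\left(N,H \right)} = 1$ ($d{\left(N,H \right)} = \left(- \frac{1}{2}\right) \left(-2\right) = 1$)
$g{\left(F,D \right)} = 1 - D$
$\left(g{\left(-164,\left(-4 + 4\right)^{2} \right)} - 11089\right) - 32972 = \left(\left(1 - \left(-4 + 4\right)^{2}\right) - 11089\right) - 32972 = \left(\left(1 - 0^{2}\right) - 11089\right) - 32972 = \left(\left(1 - 0\right) - 11089\right) - 32972 = \left(\left(1 + 0\right) - 11089\right) - 32972 = \left(1 - 11089\right) - 32972 = -11088 - 32972 = -44060$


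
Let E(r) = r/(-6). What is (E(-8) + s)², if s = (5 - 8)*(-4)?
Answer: 1600/9 ≈ 177.78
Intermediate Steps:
E(r) = -r/6 (E(r) = r*(-⅙) = -r/6)
s = 12 (s = -3*(-4) = 12)
(E(-8) + s)² = (-⅙*(-8) + 12)² = (4/3 + 12)² = (40/3)² = 1600/9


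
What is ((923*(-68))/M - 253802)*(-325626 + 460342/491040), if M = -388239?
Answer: 3938842605365741203993/47660219640 ≈ 8.2644e+10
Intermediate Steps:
((923*(-68))/M - 253802)*(-325626 + 460342/491040) = ((923*(-68))/(-388239) - 253802)*(-325626 + 460342/491040) = (-62764*(-1/388239) - 253802)*(-325626 + 460342*(1/491040)) = (62764/388239 - 253802)*(-325626 + 230171/245520) = -98535771914/388239*(-79947465349/245520) = 3938842605365741203993/47660219640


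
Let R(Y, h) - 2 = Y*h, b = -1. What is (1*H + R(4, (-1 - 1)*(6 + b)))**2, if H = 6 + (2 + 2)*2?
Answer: 576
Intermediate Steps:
R(Y, h) = 2 + Y*h
H = 14 (H = 6 + 4*2 = 6 + 8 = 14)
(1*H + R(4, (-1 - 1)*(6 + b)))**2 = (1*14 + (2 + 4*((-1 - 1)*(6 - 1))))**2 = (14 + (2 + 4*(-2*5)))**2 = (14 + (2 + 4*(-10)))**2 = (14 + (2 - 40))**2 = (14 - 38)**2 = (-24)**2 = 576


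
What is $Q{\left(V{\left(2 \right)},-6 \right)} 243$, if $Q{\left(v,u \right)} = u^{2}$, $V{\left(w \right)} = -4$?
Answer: $8748$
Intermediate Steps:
$Q{\left(V{\left(2 \right)},-6 \right)} 243 = \left(-6\right)^{2} \cdot 243 = 36 \cdot 243 = 8748$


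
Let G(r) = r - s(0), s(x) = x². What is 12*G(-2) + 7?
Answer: -17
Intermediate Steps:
G(r) = r (G(r) = r - 1*0² = r - 1*0 = r + 0 = r)
12*G(-2) + 7 = 12*(-2) + 7 = -24 + 7 = -17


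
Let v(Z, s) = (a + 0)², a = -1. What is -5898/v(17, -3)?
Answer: -5898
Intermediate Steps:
v(Z, s) = 1 (v(Z, s) = (-1 + 0)² = (-1)² = 1)
-5898/v(17, -3) = -5898/1 = -5898*1 = -5898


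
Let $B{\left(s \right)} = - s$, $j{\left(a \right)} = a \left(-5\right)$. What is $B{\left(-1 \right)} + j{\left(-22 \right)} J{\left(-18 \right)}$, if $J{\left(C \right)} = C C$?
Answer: $35641$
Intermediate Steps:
$j{\left(a \right)} = - 5 a$
$J{\left(C \right)} = C^{2}$
$B{\left(-1 \right)} + j{\left(-22 \right)} J{\left(-18 \right)} = \left(-1\right) \left(-1\right) + \left(-5\right) \left(-22\right) \left(-18\right)^{2} = 1 + 110 \cdot 324 = 1 + 35640 = 35641$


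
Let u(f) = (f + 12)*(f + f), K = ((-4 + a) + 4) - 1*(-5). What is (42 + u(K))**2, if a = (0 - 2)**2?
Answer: 176400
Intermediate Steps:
a = 4 (a = (-2)**2 = 4)
K = 9 (K = ((-4 + 4) + 4) - 1*(-5) = (0 + 4) + 5 = 4 + 5 = 9)
u(f) = 2*f*(12 + f) (u(f) = (12 + f)*(2*f) = 2*f*(12 + f))
(42 + u(K))**2 = (42 + 2*9*(12 + 9))**2 = (42 + 2*9*21)**2 = (42 + 378)**2 = 420**2 = 176400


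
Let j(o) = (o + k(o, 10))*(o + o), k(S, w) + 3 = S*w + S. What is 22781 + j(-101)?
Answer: 268211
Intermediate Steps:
k(S, w) = -3 + S + S*w (k(S, w) = -3 + (S*w + S) = -3 + (S + S*w) = -3 + S + S*w)
j(o) = 2*o*(-3 + 12*o) (j(o) = (o + (-3 + o + o*10))*(o + o) = (o + (-3 + o + 10*o))*(2*o) = (o + (-3 + 11*o))*(2*o) = (-3 + 12*o)*(2*o) = 2*o*(-3 + 12*o))
22781 + j(-101) = 22781 + 6*(-101)*(-1 + 4*(-101)) = 22781 + 6*(-101)*(-1 - 404) = 22781 + 6*(-101)*(-405) = 22781 + 245430 = 268211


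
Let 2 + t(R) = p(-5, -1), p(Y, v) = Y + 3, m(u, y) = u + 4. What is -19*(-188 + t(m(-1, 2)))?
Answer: 3648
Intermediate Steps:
m(u, y) = 4 + u
p(Y, v) = 3 + Y
t(R) = -4 (t(R) = -2 + (3 - 5) = -2 - 2 = -4)
-19*(-188 + t(m(-1, 2))) = -19*(-188 - 4) = -19*(-192) = 3648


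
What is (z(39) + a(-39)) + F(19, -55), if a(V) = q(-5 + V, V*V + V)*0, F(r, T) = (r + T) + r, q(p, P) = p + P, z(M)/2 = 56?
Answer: 95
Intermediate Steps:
z(M) = 112 (z(M) = 2*56 = 112)
q(p, P) = P + p
F(r, T) = T + 2*r (F(r, T) = (T + r) + r = T + 2*r)
a(V) = 0 (a(V) = ((V*V + V) + (-5 + V))*0 = ((V² + V) + (-5 + V))*0 = ((V + V²) + (-5 + V))*0 = (-5 + V² + 2*V)*0 = 0)
(z(39) + a(-39)) + F(19, -55) = (112 + 0) + (-55 + 2*19) = 112 + (-55 + 38) = 112 - 17 = 95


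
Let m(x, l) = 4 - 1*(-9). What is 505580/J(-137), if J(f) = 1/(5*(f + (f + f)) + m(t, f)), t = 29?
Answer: -1032394360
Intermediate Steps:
m(x, l) = 13 (m(x, l) = 4 + 9 = 13)
J(f) = 1/(13 + 15*f) (J(f) = 1/(5*(f + (f + f)) + 13) = 1/(5*(f + 2*f) + 13) = 1/(5*(3*f) + 13) = 1/(15*f + 13) = 1/(13 + 15*f))
505580/J(-137) = 505580/(1/(13 + 15*(-137))) = 505580/(1/(13 - 2055)) = 505580/(1/(-2042)) = 505580/(-1/2042) = 505580*(-2042) = -1032394360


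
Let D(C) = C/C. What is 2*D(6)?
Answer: 2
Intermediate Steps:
D(C) = 1
2*D(6) = 2*1 = 2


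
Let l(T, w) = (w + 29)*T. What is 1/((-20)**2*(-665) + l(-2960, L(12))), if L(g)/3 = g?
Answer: -1/458400 ≈ -2.1815e-6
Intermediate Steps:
L(g) = 3*g
l(T, w) = T*(29 + w) (l(T, w) = (29 + w)*T = T*(29 + w))
1/((-20)**2*(-665) + l(-2960, L(12))) = 1/((-20)**2*(-665) - 2960*(29 + 3*12)) = 1/(400*(-665) - 2960*(29 + 36)) = 1/(-266000 - 2960*65) = 1/(-266000 - 192400) = 1/(-458400) = -1/458400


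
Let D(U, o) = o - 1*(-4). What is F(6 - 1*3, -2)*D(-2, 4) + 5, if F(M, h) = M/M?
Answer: 13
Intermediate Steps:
D(U, o) = 4 + o (D(U, o) = o + 4 = 4 + o)
F(M, h) = 1
F(6 - 1*3, -2)*D(-2, 4) + 5 = 1*(4 + 4) + 5 = 1*8 + 5 = 8 + 5 = 13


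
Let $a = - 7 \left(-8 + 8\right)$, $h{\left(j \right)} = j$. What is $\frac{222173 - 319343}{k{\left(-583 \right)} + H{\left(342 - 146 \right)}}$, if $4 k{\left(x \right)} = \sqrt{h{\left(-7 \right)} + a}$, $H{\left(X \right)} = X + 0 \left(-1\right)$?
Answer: $- \frac{43532160}{87809} + \frac{388680 i \sqrt{7}}{614663} \approx -495.76 + 1.673 i$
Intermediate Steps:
$H{\left(X \right)} = X$ ($H{\left(X \right)} = X + 0 = X$)
$a = 0$ ($a = \left(-7\right) 0 = 0$)
$k{\left(x \right)} = \frac{i \sqrt{7}}{4}$ ($k{\left(x \right)} = \frac{\sqrt{-7 + 0}}{4} = \frac{\sqrt{-7}}{4} = \frac{i \sqrt{7}}{4}$)
$\frac{222173 - 319343}{k{\left(-583 \right)} + H{\left(342 - 146 \right)}} = \frac{222173 - 319343}{\frac{i \sqrt{7}}{4} + \left(342 - 146\right)} = - \frac{97170}{\frac{i \sqrt{7}}{4} + 196} = - \frac{97170}{196 + \frac{i \sqrt{7}}{4}}$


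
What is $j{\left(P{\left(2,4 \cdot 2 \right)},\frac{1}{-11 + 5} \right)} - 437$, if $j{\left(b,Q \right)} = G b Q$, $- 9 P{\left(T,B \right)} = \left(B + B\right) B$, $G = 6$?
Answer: $- \frac{3805}{9} \approx -422.78$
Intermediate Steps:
$P{\left(T,B \right)} = - \frac{2 B^{2}}{9}$ ($P{\left(T,B \right)} = - \frac{\left(B + B\right) B}{9} = - \frac{2 B B}{9} = - \frac{2 B^{2}}{9}$)
$j{\left(b,Q \right)} = 6 Q b$ ($j{\left(b,Q \right)} = 6 b Q = 6 Q b$)
$j{\left(P{\left(2,4 \cdot 2 \right)},\frac{1}{-11 + 5} \right)} - 437 = \frac{6 \left(- \frac{2 \left(4 \cdot 2\right)^{2}}{9}\right)}{-11 + 5} - 437 = \frac{6 \left(- \frac{2 \cdot 8^{2}}{9}\right)}{-6} - 437 = 6 \left(- \frac{1}{6}\right) \left(\left(- \frac{2}{9}\right) 64\right) - 437 = 6 \left(- \frac{1}{6}\right) \left(- \frac{128}{9}\right) - 437 = \frac{128}{9} - 437 = - \frac{3805}{9}$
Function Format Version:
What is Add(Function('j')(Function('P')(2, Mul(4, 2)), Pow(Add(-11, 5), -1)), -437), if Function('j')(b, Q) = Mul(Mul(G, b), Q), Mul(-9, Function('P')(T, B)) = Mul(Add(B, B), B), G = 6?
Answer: Rational(-3805, 9) ≈ -422.78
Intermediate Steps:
Function('P')(T, B) = Mul(Rational(-2, 9), Pow(B, 2)) (Function('P')(T, B) = Mul(Rational(-1, 9), Mul(Add(B, B), B)) = Mul(Rational(-1, 9), Mul(Mul(2, B), B)) = Mul(Rational(-1, 9), Mul(2, Pow(B, 2))) = Mul(Rational(-2, 9), Pow(B, 2)))
Function('j')(b, Q) = Mul(6, Q, b) (Function('j')(b, Q) = Mul(Mul(6, b), Q) = Mul(6, Q, b))
Add(Function('j')(Function('P')(2, Mul(4, 2)), Pow(Add(-11, 5), -1)), -437) = Add(Mul(6, Pow(Add(-11, 5), -1), Mul(Rational(-2, 9), Pow(Mul(4, 2), 2))), -437) = Add(Mul(6, Pow(-6, -1), Mul(Rational(-2, 9), Pow(8, 2))), -437) = Add(Mul(6, Rational(-1, 6), Mul(Rational(-2, 9), 64)), -437) = Add(Mul(6, Rational(-1, 6), Rational(-128, 9)), -437) = Add(Rational(128, 9), -437) = Rational(-3805, 9)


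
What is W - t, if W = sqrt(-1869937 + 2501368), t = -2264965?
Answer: 2264965 + 3*sqrt(70159) ≈ 2.2658e+6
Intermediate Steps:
W = 3*sqrt(70159) (W = sqrt(631431) = 3*sqrt(70159) ≈ 794.63)
W - t = 3*sqrt(70159) - 1*(-2264965) = 3*sqrt(70159) + 2264965 = 2264965 + 3*sqrt(70159)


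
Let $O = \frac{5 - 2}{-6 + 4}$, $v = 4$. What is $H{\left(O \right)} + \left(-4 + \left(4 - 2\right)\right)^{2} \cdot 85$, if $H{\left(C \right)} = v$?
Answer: $344$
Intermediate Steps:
$O = - \frac{3}{2}$ ($O = \frac{3}{-2} = 3 \left(- \frac{1}{2}\right) = - \frac{3}{2} \approx -1.5$)
$H{\left(C \right)} = 4$
$H{\left(O \right)} + \left(-4 + \left(4 - 2\right)\right)^{2} \cdot 85 = 4 + \left(-4 + \left(4 - 2\right)\right)^{2} \cdot 85 = 4 + \left(-4 + 2\right)^{2} \cdot 85 = 4 + \left(-2\right)^{2} \cdot 85 = 4 + 4 \cdot 85 = 4 + 340 = 344$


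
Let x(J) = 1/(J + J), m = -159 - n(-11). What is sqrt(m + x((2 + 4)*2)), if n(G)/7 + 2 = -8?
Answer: I*sqrt(12810)/12 ≈ 9.4318*I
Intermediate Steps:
n(G) = -70 (n(G) = -14 + 7*(-8) = -14 - 56 = -70)
m = -89 (m = -159 - 1*(-70) = -159 + 70 = -89)
x(J) = 1/(2*J)
sqrt(m + x((2 + 4)*2)) = sqrt(-89 + 1/(2*(((2 + 4)*2)))) = sqrt(-89 + 1/(2*((6*2)))) = sqrt(-89 + (1/2)/12) = sqrt(-89 + (1/2)*(1/12)) = sqrt(-89 + 1/24) = sqrt(-2135/24) = I*sqrt(12810)/12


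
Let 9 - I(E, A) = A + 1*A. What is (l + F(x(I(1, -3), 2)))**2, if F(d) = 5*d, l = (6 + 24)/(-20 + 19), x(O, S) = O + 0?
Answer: 2025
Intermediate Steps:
I(E, A) = 9 - 2*A (I(E, A) = 9 - (A + 1*A) = 9 - (A + A) = 9 - 2*A)
x(O, S) = O
l = -30 (l = 30/(-1) = 30*(-1) = -30)
(l + F(x(I(1, -3), 2)))**2 = (-30 + 5*(9 - 2*(-3)))**2 = (-30 + 5*(9 + 6))**2 = (-30 + 5*15)**2 = (-30 + 75)**2 = 45**2 = 2025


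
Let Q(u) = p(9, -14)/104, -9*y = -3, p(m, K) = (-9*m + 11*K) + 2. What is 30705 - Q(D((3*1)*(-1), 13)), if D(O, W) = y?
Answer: 3193553/104 ≈ 30707.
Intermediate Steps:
p(m, K) = 2 - 9*m + 11*K
y = 1/3 (y = -1/9*(-3) = 1/3 ≈ 0.33333)
D(O, W) = 1/3
Q(u) = -233/104 (Q(u) = (2 - 9*9 + 11*(-14))/104 = (2 - 81 - 154)*(1/104) = -233*1/104 = -233/104)
30705 - Q(D((3*1)*(-1), 13)) = 30705 - 1*(-233/104) = 30705 + 233/104 = 3193553/104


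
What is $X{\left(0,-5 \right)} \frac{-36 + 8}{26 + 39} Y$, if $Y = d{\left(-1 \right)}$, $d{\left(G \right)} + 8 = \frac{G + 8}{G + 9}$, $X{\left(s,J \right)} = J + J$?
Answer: $- \frac{399}{13} \approx -30.692$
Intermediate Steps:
$X{\left(s,J \right)} = 2 J$
$d{\left(G \right)} = -8 + \frac{8 + G}{9 + G}$ ($d{\left(G \right)} = -8 + \frac{G + 8}{G + 9} = -8 + \frac{8 + G}{9 + G}$)
$Y = - \frac{57}{8}$ ($Y = \frac{-64 - -7}{9 - 1} = \frac{-64 + 7}{8} = \frac{1}{8} \left(-57\right) = - \frac{57}{8} \approx -7.125$)
$X{\left(0,-5 \right)} \frac{-36 + 8}{26 + 39} Y = 2 \left(-5\right) \frac{-36 + 8}{26 + 39} \left(- \frac{57}{8}\right) = - 10 \left(- \frac{28}{65}\right) \left(- \frac{57}{8}\right) = - 10 \left(\left(-28\right) \frac{1}{65}\right) \left(- \frac{57}{8}\right) = \left(-10\right) \left(- \frac{28}{65}\right) \left(- \frac{57}{8}\right) = \frac{56}{13} \left(- \frac{57}{8}\right) = - \frac{399}{13}$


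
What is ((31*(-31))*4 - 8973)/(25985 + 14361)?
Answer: -12817/40346 ≈ -0.31768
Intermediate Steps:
((31*(-31))*4 - 8973)/(25985 + 14361) = (-961*4 - 8973)/40346 = (-3844 - 8973)*(1/40346) = -12817*1/40346 = -12817/40346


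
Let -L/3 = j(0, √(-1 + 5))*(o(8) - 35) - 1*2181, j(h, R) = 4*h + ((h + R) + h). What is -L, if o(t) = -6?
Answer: -6789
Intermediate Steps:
j(h, R) = R + 6*h (j(h, R) = 4*h + ((R + h) + h) = 4*h + (R + 2*h) = R + 6*h)
L = 6789 (L = -3*((√(-1 + 5) + 6*0)*(-6 - 35) - 1*2181) = -3*((√4 + 0)*(-41) - 2181) = -3*((2 + 0)*(-41) - 2181) = -3*(2*(-41) - 2181) = -3*(-82 - 2181) = -3*(-2263) = 6789)
-L = -1*6789 = -6789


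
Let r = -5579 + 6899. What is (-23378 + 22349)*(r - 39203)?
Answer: 38981607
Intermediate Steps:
r = 1320
(-23378 + 22349)*(r - 39203) = (-23378 + 22349)*(1320 - 39203) = -1029*(-37883) = 38981607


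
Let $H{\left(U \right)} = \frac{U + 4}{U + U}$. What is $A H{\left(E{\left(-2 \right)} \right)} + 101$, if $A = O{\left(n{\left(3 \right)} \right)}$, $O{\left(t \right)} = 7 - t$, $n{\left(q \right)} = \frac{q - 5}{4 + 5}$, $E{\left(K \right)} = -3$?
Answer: $\frac{5389}{54} \approx 99.796$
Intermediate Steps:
$H{\left(U \right)} = \frac{4 + U}{2 U}$
$n{\left(q \right)} = - \frac{5}{9} + \frac{q}{9}$ ($n{\left(q \right)} = \frac{-5 + q}{9} = \left(-5 + q\right) \frac{1}{9} = - \frac{5}{9} + \frac{q}{9}$)
$A = \frac{65}{9}$ ($A = 7 - \left(- \frac{5}{9} + \frac{1}{9} \cdot 3\right) = 7 - \left(- \frac{5}{9} + \frac{1}{3}\right) = 7 - - \frac{2}{9} = 7 + \frac{2}{9} = \frac{65}{9} \approx 7.2222$)
$A H{\left(E{\left(-2 \right)} \right)} + 101 = \frac{65 \frac{4 - 3}{2 \left(-3\right)}}{9} + 101 = \frac{65 \cdot \frac{1}{2} \left(- \frac{1}{3}\right) 1}{9} + 101 = \frac{65}{9} \left(- \frac{1}{6}\right) + 101 = - \frac{65}{54} + 101 = \frac{5389}{54}$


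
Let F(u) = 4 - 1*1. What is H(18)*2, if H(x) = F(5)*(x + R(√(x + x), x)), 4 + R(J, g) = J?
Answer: 120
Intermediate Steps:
F(u) = 3 (F(u) = 4 - 1 = 3)
R(J, g) = -4 + J
H(x) = -12 + 3*x + 3*√2*√x (H(x) = 3*(x + (-4 + √(x + x))) = 3*(x + (-4 + √(2*x))) = 3*(x + (-4 + √2*√x)) = 3*(-4 + x + √2*√x) = -12 + 3*x + 3*√2*√x)
H(18)*2 = (-12 + 3*18 + 3*√2*√18)*2 = (-12 + 54 + 3*√2*(3*√2))*2 = (-12 + 54 + 18)*2 = 60*2 = 120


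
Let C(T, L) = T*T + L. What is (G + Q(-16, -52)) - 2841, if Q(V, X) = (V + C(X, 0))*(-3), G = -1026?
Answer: -11931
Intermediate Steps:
C(T, L) = L + T**2 (C(T, L) = T**2 + L = L + T**2)
Q(V, X) = -3*V - 3*X**2 (Q(V, X) = (V + (0 + X**2))*(-3) = (V + X**2)*(-3) = -3*V - 3*X**2)
(G + Q(-16, -52)) - 2841 = (-1026 + (-3*(-16) - 3*(-52)**2)) - 2841 = (-1026 + (48 - 3*2704)) - 2841 = (-1026 + (48 - 8112)) - 2841 = (-1026 - 8064) - 2841 = -9090 - 2841 = -11931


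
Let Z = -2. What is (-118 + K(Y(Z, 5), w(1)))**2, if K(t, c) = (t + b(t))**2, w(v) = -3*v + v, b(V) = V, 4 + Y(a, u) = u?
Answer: 12996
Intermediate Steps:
Y(a, u) = -4 + u
w(v) = -2*v
K(t, c) = 4*t**2 (K(t, c) = (t + t)**2 = (2*t)**2 = 4*t**2)
(-118 + K(Y(Z, 5), w(1)))**2 = (-118 + 4*(-4 + 5)**2)**2 = (-118 + 4*1**2)**2 = (-118 + 4*1)**2 = (-118 + 4)**2 = (-114)**2 = 12996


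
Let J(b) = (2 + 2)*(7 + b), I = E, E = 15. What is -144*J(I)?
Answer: -12672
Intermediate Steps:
I = 15
J(b) = 28 + 4*b (J(b) = 4*(7 + b) = 28 + 4*b)
-144*J(I) = -144*(28 + 4*15) = -144*(28 + 60) = -144*88 = -12672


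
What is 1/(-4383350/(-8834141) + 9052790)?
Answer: 8834141/79973627686740 ≈ 1.1046e-7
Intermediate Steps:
1/(-4383350/(-8834141) + 9052790) = 1/(-4383350*(-1/8834141) + 9052790) = 1/(4383350/8834141 + 9052790) = 1/(79973627686740/8834141) = 8834141/79973627686740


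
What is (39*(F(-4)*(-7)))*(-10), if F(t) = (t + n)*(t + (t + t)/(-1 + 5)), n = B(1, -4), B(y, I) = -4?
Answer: 131040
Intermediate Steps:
n = -4
F(t) = 3*t*(-4 + t)/2 (F(t) = (t - 4)*(t + (t + t)/(-1 + 5)) = (-4 + t)*(t + (2*t)/4) = (-4 + t)*(t + (2*t)*(1/4)) = (-4 + t)*(t + t/2) = (-4 + t)*(3*t/2) = 3*t*(-4 + t)/2)
(39*(F(-4)*(-7)))*(-10) = (39*(((3/2)*(-4)*(-4 - 4))*(-7)))*(-10) = (39*(((3/2)*(-4)*(-8))*(-7)))*(-10) = (39*(48*(-7)))*(-10) = (39*(-336))*(-10) = -13104*(-10) = 131040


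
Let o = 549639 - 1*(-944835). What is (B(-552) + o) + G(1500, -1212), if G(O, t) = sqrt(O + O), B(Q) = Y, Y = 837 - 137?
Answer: 1495174 + 10*sqrt(30) ≈ 1.4952e+6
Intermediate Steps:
Y = 700
B(Q) = 700
o = 1494474 (o = 549639 + 944835 = 1494474)
G(O, t) = sqrt(2)*sqrt(O) (G(O, t) = sqrt(2*O) = sqrt(2)*sqrt(O))
(B(-552) + o) + G(1500, -1212) = (700 + 1494474) + sqrt(2)*sqrt(1500) = 1495174 + sqrt(2)*(10*sqrt(15)) = 1495174 + 10*sqrt(30)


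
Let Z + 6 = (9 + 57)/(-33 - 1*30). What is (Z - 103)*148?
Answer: -342028/21 ≈ -16287.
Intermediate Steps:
Z = -148/21 (Z = -6 + (9 + 57)/(-33 - 1*30) = -6 + 66/(-33 - 30) = -6 + 66/(-63) = -6 + 66*(-1/63) = -6 - 22/21 = -148/21 ≈ -7.0476)
(Z - 103)*148 = (-148/21 - 103)*148 = -2311/21*148 = -342028/21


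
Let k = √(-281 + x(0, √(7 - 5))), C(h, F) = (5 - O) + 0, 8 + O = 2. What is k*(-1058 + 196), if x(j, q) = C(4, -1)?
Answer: -2586*I*√30 ≈ -14164.0*I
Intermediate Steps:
O = -6 (O = -8 + 2 = -6)
C(h, F) = 11 (C(h, F) = (5 - 1*(-6)) + 0 = (5 + 6) + 0 = 11 + 0 = 11)
x(j, q) = 11
k = 3*I*√30 (k = √(-281 + 11) = √(-270) = 3*I*√30 ≈ 16.432*I)
k*(-1058 + 196) = (3*I*√30)*(-1058 + 196) = (3*I*√30)*(-862) = -2586*I*√30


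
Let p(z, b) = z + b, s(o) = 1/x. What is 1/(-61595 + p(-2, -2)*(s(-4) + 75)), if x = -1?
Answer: -1/61891 ≈ -1.6157e-5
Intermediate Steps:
s(o) = -1 (s(o) = 1/(-1) = -1)
p(z, b) = b + z
1/(-61595 + p(-2, -2)*(s(-4) + 75)) = 1/(-61595 + (-2 - 2)*(-1 + 75)) = 1/(-61595 - 4*74) = 1/(-61595 - 296) = 1/(-61891) = -1/61891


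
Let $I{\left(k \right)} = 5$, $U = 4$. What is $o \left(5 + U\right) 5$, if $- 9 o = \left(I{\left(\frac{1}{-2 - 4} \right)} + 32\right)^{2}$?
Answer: $-6845$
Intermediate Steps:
$o = - \frac{1369}{9}$ ($o = - \frac{\left(5 + 32\right)^{2}}{9} = - \frac{37^{2}}{9} = \left(- \frac{1}{9}\right) 1369 = - \frac{1369}{9} \approx -152.11$)
$o \left(5 + U\right) 5 = - \frac{1369 \left(5 + 4\right) 5}{9} = - \frac{1369 \cdot 9 \cdot 5}{9} = \left(- \frac{1369}{9}\right) 45 = -6845$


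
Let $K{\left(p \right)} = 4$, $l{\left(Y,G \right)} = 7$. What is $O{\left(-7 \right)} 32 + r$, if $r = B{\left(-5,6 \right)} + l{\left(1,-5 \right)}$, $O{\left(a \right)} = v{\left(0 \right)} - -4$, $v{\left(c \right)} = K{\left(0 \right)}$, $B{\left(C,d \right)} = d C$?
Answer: $233$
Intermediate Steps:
$B{\left(C,d \right)} = C d$
$v{\left(c \right)} = 4$
$O{\left(a \right)} = 8$ ($O{\left(a \right)} = 4 - -4 = 4 + 4 = 8$)
$r = -23$ ($r = \left(-5\right) 6 + 7 = -30 + 7 = -23$)
$O{\left(-7 \right)} 32 + r = 8 \cdot 32 - 23 = 256 - 23 = 233$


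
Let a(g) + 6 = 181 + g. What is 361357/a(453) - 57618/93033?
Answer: 3731326853/6491636 ≈ 574.79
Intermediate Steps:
a(g) = 175 + g (a(g) = -6 + (181 + g) = 175 + g)
361357/a(453) - 57618/93033 = 361357/(175 + 453) - 57618/93033 = 361357/628 - 57618*1/93033 = 361357*(1/628) - 6402/10337 = 361357/628 - 6402/10337 = 3731326853/6491636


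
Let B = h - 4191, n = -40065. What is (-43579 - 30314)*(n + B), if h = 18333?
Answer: 1915528239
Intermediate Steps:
B = 14142 (B = 18333 - 4191 = 14142)
(-43579 - 30314)*(n + B) = (-43579 - 30314)*(-40065 + 14142) = -73893*(-25923) = 1915528239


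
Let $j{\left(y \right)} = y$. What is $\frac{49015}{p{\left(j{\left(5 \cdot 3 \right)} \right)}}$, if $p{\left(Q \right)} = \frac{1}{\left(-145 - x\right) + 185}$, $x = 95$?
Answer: $-2695825$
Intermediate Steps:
$p{\left(Q \right)} = - \frac{1}{55}$ ($p{\left(Q \right)} = \frac{1}{\left(-145 - 95\right) + 185} = \frac{1}{-240 + 185} = \frac{1}{-55} = - \frac{1}{55}$)
$\frac{49015}{p{\left(j{\left(5 \cdot 3 \right)} \right)}} = \frac{49015}{- \frac{1}{55}} = 49015 \left(-55\right) = -2695825$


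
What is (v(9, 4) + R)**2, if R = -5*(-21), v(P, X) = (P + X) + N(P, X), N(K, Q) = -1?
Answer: 13689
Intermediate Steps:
v(P, X) = -1 + P + X (v(P, X) = (P + X) - 1 = -1 + P + X)
R = 105
(v(9, 4) + R)**2 = ((-1 + 9 + 4) + 105)**2 = (12 + 105)**2 = 117**2 = 13689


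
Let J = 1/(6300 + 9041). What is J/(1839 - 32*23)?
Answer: 1/16921123 ≈ 5.9098e-8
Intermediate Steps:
J = 1/15341 ≈ 6.5185e-5
J/(1839 - 32*23) = 1/(15341*(1839 - 32*23)) = 1/(15341*(1839 - 1*736)) = 1/(15341*(1839 - 736)) = (1/15341)/1103 = (1/15341)*(1/1103) = 1/16921123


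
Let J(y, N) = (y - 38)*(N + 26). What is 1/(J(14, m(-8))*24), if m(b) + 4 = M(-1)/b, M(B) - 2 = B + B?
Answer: -1/12672 ≈ -7.8914e-5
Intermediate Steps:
M(B) = 2 + 2*B (M(B) = 2 + (B + B) = 2 + 2*B)
m(b) = -4 (m(b) = -4 + (2 + 2*(-1))/b = -4 + (2 - 2)/b = -4 + 0/b = -4 + 0 = -4)
J(y, N) = (-38 + y)*(26 + N)
1/(J(14, m(-8))*24) = 1/((-988 - 38*(-4) + 26*14 - 4*14)*24) = 1/((-988 + 152 + 364 - 56)*24) = 1/(-528*24) = 1/(-12672) = -1/12672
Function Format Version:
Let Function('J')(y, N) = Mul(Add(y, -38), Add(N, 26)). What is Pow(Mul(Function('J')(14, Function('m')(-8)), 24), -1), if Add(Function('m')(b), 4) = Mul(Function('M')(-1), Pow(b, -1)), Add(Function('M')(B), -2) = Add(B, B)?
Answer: Rational(-1, 12672) ≈ -7.8914e-5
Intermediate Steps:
Function('M')(B) = Add(2, Mul(2, B)) (Function('M')(B) = Add(2, Add(B, B)) = Add(2, Mul(2, B)))
Function('m')(b) = -4 (Function('m')(b) = Add(-4, Mul(Add(2, Mul(2, -1)), Pow(b, -1))) = Add(-4, Mul(Add(2, -2), Pow(b, -1))) = Add(-4, Mul(0, Pow(b, -1))) = Add(-4, 0) = -4)
Function('J')(y, N) = Mul(Add(-38, y), Add(26, N))
Pow(Mul(Function('J')(14, Function('m')(-8)), 24), -1) = Pow(Mul(Add(-988, Mul(-38, -4), Mul(26, 14), Mul(-4, 14)), 24), -1) = Pow(Mul(Add(-988, 152, 364, -56), 24), -1) = Pow(Mul(-528, 24), -1) = Pow(-12672, -1) = Rational(-1, 12672)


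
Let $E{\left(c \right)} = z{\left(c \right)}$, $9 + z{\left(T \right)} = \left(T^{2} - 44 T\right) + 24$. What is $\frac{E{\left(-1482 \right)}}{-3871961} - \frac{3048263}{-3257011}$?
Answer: $\frac{4436871997726}{12611019568571} \approx 0.35182$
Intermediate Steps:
$z{\left(T \right)} = 15 + T^{2} - 44 T$ ($z{\left(T \right)} = -9 + \left(\left(T^{2} - 44 T\right) + 24\right) = -9 + \left(24 + T^{2} - 44 T\right) = 15 + T^{2} - 44 T$)
$E{\left(c \right)} = 15 + c^{2} - 44 c$
$\frac{E{\left(-1482 \right)}}{-3871961} - \frac{3048263}{-3257011} = \frac{15 + \left(-1482\right)^{2} - -65208}{-3871961} - \frac{3048263}{-3257011} = \left(15 + 2196324 + 65208\right) \left(- \frac{1}{3871961}\right) - - \frac{3048263}{3257011} = 2261547 \left(- \frac{1}{3871961}\right) + \frac{3048263}{3257011} = - \frac{2261547}{3871961} + \frac{3048263}{3257011} = \frac{4436871997726}{12611019568571}$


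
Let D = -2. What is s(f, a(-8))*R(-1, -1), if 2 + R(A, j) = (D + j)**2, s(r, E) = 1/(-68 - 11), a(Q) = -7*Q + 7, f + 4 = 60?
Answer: -7/79 ≈ -0.088608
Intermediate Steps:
f = 56 (f = -4 + 60 = 56)
a(Q) = 7 - 7*Q
s(r, E) = -1/79 (s(r, E) = 1/(-79) = -1/79)
R(A, j) = -2 + (-2 + j)**2
s(f, a(-8))*R(-1, -1) = -(-2 + (-2 - 1)**2)/79 = -(-2 + (-3)**2)/79 = -(-2 + 9)/79 = -1/79*7 = -7/79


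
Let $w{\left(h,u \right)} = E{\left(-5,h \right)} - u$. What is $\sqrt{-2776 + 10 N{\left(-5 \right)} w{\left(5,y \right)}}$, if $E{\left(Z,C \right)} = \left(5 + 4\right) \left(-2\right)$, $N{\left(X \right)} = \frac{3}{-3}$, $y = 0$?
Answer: $2 i \sqrt{649} \approx 50.951 i$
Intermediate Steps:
$N{\left(X \right)} = -1$ ($N{\left(X \right)} = 3 \left(- \frac{1}{3}\right) = -1$)
$E{\left(Z,C \right)} = -18$ ($E{\left(Z,C \right)} = 9 \left(-2\right) = -18$)
$w{\left(h,u \right)} = -18 - u$
$\sqrt{-2776 + 10 N{\left(-5 \right)} w{\left(5,y \right)}} = \sqrt{-2776 + 10 \left(-1\right) \left(-18 - 0\right)} = \sqrt{-2776 - 10 \left(-18 + 0\right)} = \sqrt{-2776 - -180} = \sqrt{-2776 + 180} = \sqrt{-2596} = 2 i \sqrt{649}$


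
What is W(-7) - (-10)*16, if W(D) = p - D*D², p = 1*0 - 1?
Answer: 502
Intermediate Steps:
p = -1 (p = 0 - 1 = -1)
W(D) = -1 - D³ (W(D) = -1 - D*D² = -1 - D³)
W(-7) - (-10)*16 = (-1 - 1*(-7)³) - (-10)*16 = (-1 - 1*(-343)) - 1*(-160) = (-1 + 343) + 160 = 342 + 160 = 502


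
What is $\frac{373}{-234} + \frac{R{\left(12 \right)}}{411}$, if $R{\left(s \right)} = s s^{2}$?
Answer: $\frac{83683}{32058} \approx 2.6104$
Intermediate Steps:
$R{\left(s \right)} = s^{3}$
$\frac{373}{-234} + \frac{R{\left(12 \right)}}{411} = \frac{373}{-234} + \frac{12^{3}}{411} = 373 \left(- \frac{1}{234}\right) + 1728 \cdot \frac{1}{411} = - \frac{373}{234} + \frac{576}{137} = \frac{83683}{32058}$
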